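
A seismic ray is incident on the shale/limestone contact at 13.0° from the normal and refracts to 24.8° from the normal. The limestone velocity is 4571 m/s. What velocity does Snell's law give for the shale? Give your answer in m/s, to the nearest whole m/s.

sin 13.0° = 0.2250; sin 24.8° = 0.4195.
V₁ = V₂·(sin θ₁/sin θ₂) = 4571·(0.2250/0.4195) = 2451.42 m/s.

2451 m/s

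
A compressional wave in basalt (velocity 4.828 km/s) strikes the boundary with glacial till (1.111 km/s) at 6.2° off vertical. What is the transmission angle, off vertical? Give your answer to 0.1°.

1.4°

sin θ₁/V₁ = sin θ₂/V₂ ⇒ sin θ₂ = 1.111·sin 6.2°/4.828 = 1.111·0.1080/4.828 = 0.0249.
θ₂ = arcsin 0.0249 = 1.42° from the normal.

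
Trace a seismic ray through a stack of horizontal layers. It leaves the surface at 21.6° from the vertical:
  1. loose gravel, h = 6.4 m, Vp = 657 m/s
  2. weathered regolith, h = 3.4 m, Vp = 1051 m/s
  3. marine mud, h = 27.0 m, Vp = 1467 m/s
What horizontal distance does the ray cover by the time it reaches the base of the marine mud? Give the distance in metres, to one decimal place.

44.0 m

Ray parameter p = sin 21.6° / 657 m/s = 5.6031e-04 s/m.
Layer 1: θ = 21.60°; offset = 6.4·tan 21.60° = 2.534 m.
Layer 2: sin θ = p·1051 = 0.5889 → θ = 36.08°; offset = 3.4·tan 36.08° = 2.477 m.
Layer 3: sin θ = p·1467 = 0.8220 → θ = 55.28°; offset = 27.0·tan 55.28° = 38.968 m.
Σ offsets = 43.980 m.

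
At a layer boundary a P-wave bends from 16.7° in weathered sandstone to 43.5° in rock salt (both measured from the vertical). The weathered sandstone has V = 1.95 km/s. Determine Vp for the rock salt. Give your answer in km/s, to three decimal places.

sin 16.7° = 0.2874; sin 43.5° = 0.6884.
V₂ = V₁·(sin θ₂/sin θ₁) = 1.95·(0.6884/0.2874) = 4.671 km/s.

4.671 km/s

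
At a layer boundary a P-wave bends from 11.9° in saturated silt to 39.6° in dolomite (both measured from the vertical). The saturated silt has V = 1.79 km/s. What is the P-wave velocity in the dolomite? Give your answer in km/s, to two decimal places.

5.53 km/s

sin 11.9° = 0.2062; sin 39.6° = 0.6374.
V₂ = V₁·(sin θ₂/sin θ₁) = 1.79·(0.6374/0.2062) = 5.53 km/s.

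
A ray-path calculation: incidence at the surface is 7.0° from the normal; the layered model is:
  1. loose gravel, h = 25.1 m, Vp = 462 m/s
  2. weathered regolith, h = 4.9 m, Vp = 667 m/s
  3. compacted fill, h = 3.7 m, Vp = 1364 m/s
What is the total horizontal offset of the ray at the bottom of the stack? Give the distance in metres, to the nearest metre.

5 m

Apply Snell's law at each interface; in layer i the horizontal offset is hᵢ·tan θᵢ.
Layer 1: θ = 7.00°; offset = 25.1·tan 7.00° = 3.082 m.
Layer 2: sin θ = 667·sin 7.0°/462 = 0.1759, θ = 10.13°; offset = 4.9·tan 10.13° = 0.876 m.
Layer 3: sin θ = 1364·sin 7.0°/462 = 0.3598, θ = 21.09°; offset = 3.7·tan 21.09° = 1.427 m.
Summing the layer offsets gives 5.385 m.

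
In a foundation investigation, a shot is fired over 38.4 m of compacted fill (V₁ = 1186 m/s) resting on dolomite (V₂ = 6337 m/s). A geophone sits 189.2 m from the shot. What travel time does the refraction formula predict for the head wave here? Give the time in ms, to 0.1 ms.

93.5 ms

θ_c = arcsin(V₁/V₂) = arcsin(1186/6337) = 10.79°, cos θ_c = 0.9823.
Intercept time tᵢ = 2h cos θ_c / V₁ = 2·38.4·0.9823/1186 = 0.06361 s.
t = x/V₂ + tᵢ = 189.2/6337 + 0.06361 = 0.09347 s.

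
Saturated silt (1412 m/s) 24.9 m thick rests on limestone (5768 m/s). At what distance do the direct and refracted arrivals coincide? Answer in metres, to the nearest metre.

64 m

θ_c = arcsin(1412/5768) = 14.17°, so cos θ_c = 0.9696 and tᵢ = 2h cos θ_c/V₁ = 0.0342 s.
At crossover x/V₁ = x/V₂ + tᵢ ⇒ x = tᵢ/(1/V₁ − 1/V₂) = 0.03420/(7.0822e-04 − 1.7337e-04) = 63.94 m.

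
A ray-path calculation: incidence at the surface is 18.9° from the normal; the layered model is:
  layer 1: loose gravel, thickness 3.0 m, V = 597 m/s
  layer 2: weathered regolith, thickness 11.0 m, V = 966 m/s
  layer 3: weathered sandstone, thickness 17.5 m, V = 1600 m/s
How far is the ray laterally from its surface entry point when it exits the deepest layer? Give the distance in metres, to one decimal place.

38.4 m

Ray parameter p = sin 18.9° / 597 m/s = 5.4258e-04 s/m.
Layer 1: θ = 18.90°; offset = 3.0·tan 18.90° = 1.027 m.
Layer 2: sin θ = p·966 = 0.5241 → θ = 31.61°; offset = 11.0·tan 31.61° = 6.770 m.
Layer 3: sin θ = p·1600 = 0.8681 → θ = 60.24°; offset = 17.5·tan 60.24° = 30.607 m.
Total horizontal offset = 38.404 m.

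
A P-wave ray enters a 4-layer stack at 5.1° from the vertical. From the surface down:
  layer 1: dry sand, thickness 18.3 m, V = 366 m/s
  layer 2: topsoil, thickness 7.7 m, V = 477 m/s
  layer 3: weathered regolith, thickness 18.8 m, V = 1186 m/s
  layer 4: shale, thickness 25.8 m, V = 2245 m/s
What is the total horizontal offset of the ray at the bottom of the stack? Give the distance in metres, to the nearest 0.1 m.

25.0 m

p = sin θ₁/V₁ = sin 5.1°/366 = 2.4288e-04 s/m is conserved through the stack.
Layer 1: θ = 5.10°; offset = 18.3·tan 5.10° = 1.633 m.
Layer 2: sin θ = p·477 = 0.1159 → θ = 6.65°; offset = 7.7·tan 6.65° = 0.898 m.
Layer 3: sin θ = p·1186 = 0.2881 → θ = 16.74°; offset = 18.8·tan 16.74° = 5.655 m.
Layer 4: sin θ = p·2245 = 0.5453 → θ = 33.04°; offset = 25.8·tan 33.04° = 16.782 m.
Σ offsets = 24.969 m.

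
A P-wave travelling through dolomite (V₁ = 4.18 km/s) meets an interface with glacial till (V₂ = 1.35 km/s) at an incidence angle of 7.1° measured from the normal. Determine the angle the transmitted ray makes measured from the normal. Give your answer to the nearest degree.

2°

sin θ₁/V₁ = sin θ₂/V₂ ⇒ sin θ₂ = 1.35·sin 7.1°/4.18 = 1.35·0.1236/4.18 = 0.0399.
θ₂ = arcsin 0.0399 = 2.29° from the normal.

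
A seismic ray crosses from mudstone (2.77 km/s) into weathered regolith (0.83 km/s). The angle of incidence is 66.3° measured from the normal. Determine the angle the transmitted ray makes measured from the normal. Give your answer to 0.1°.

15.9°

sin θ₁/V₁ = sin θ₂/V₂ ⇒ sin θ₂ = 0.83·sin 66.3°/2.77 = 0.83·0.9157/2.77 = 0.2744.
θ₂ = sin⁻¹(0.2744) = 15.92° (from vertical).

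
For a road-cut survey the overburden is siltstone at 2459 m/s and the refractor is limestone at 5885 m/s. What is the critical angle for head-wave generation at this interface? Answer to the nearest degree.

Critical incidence: sin θ_c = V₁/V₂ = 2459/5885 = 0.4178.
θ_c = arcsin 0.4178 = 24.70°.

25°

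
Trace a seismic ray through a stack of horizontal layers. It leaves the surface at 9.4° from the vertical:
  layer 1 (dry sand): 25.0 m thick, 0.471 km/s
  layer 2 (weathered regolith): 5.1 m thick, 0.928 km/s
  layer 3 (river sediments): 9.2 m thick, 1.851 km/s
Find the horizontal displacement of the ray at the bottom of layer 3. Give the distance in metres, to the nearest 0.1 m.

Ray parameter p = sin 9.4° / 0.471 km/s = 3.4676e-01 s/km.
Layer 1: θ = 9.40°; offset = 25.0·tan 9.40° = 4.139 m.
Layer 2: sin θ = p·0.928 = 0.3218 → θ = 18.77°; offset = 5.1·tan 18.77° = 1.733 m.
Layer 3: sin θ = p·1.851 = 0.6419 → θ = 39.93°; offset = 9.2·tan 39.93° = 7.701 m.
Σ offsets = 13.573 m.

13.6 m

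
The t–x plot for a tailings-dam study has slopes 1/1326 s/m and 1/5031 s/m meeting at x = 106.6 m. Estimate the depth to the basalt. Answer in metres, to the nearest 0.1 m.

h = (x_cross/2)·√((V₂−V₁)/(V₂+V₁)).
(V₂−V₁)/(V₂+V₁) = (5031−1326)/(5031+1326) = 0.5828; √ = 0.7634.
h = (106.6/2)·0.7634 = 40.69 m.

40.7 m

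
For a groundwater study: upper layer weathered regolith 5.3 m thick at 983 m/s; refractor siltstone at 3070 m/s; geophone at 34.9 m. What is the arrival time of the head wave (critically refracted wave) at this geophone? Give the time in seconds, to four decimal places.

θ_c = arcsin(V₁/V₂) = arcsin(983/3070) = 18.67°, cos θ_c = 0.9474.
Intercept time tᵢ = 2h cos θ_c / V₁ = 2·5.3·0.9474/983 = 0.01022 s.
t = x/V₂ + tᵢ = 34.9/3070 + 0.01022 = 0.02158 s.

0.0216 s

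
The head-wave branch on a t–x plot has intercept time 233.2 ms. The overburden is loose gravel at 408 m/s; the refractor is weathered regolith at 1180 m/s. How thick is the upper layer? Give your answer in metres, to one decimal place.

θ_c = arcsin(408/1180) = 20.23°; cos θ_c = 0.9383.
tᵢ = 2h cos θ_c/V₁ ⇒ h = tᵢ·V₁/(2 cos θ_c) = 0.2332·408/(2·0.9383) = 50.70 m.

50.7 m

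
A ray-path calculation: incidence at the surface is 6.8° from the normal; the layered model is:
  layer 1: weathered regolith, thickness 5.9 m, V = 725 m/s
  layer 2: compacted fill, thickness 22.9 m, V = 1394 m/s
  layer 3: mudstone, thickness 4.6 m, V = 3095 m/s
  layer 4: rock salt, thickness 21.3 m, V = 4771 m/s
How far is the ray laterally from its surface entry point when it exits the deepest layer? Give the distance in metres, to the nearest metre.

Apply Snell's law at each interface; in layer i the horizontal offset is hᵢ·tan θᵢ.
Layer 1: θ = 6.80°; offset = 5.9·tan 6.80° = 0.704 m.
Layer 2: sin θ = 1394·sin 6.8°/725 = 0.2277, θ = 13.16°; offset = 22.9·tan 13.16° = 5.354 m.
Layer 3: sin θ = 3095·sin 6.8°/725 = 0.5055, θ = 30.36°; offset = 4.6·tan 30.36° = 2.695 m.
Layer 4: sin θ = 4771·sin 6.8°/725 = 0.7792, θ = 51.19°; offset = 21.3·tan 51.19° = 26.478 m.
Σ offsets = 35.230 m.

35 m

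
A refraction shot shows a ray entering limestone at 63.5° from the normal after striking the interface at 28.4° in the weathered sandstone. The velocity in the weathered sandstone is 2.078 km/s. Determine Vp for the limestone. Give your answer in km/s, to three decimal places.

Snell's law: sin 28.4°/V₁ = sin 63.5°/V₂.
V₂ = V₁·sin 63.5°/sin 28.4° = 2.078 × 1.8816 = 3.910 km/s.

3.910 km/s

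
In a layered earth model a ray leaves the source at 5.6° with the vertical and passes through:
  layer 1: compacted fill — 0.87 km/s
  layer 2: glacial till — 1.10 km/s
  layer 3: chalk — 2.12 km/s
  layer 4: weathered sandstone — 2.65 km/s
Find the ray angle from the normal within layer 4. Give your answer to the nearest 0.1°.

17.3°

Snell's law across each interface conserves sin θ / V, so sin θ_4 = V_4·sin θ₁/V₁.
sin θ_4 = 2.65 × sin 5.6° / 0.87 = 0.2972.
θ_4 = 17.29° from the vertical.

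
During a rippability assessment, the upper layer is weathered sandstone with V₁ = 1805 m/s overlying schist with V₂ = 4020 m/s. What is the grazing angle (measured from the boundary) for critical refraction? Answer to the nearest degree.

Critical incidence: sin θ_c = V₁/V₂ = 1805/4020 = 0.4490.
θ_c = arcsin 0.4490 = 26.68°.
Measured from the interface: 90° − 26.68° = 63.32°.

63°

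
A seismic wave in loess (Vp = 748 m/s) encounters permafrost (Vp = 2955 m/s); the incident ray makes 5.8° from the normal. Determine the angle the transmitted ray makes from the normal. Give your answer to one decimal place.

23.5°

sin θ₁/V₁ = sin θ₂/V₂ ⇒ sin θ₂ = 2955·sin 5.8°/748 = 2955·0.1011/748 = 0.3992.
θ₂ = sin⁻¹(0.3992) = 23.53° (from vertical).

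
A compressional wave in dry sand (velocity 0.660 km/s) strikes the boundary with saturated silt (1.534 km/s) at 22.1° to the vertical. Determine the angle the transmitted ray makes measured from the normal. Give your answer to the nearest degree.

61°

sin θ₁/V₁ = sin θ₂/V₂ ⇒ sin θ₂ = 1.534·sin 22.1°/0.660 = 1.534·0.3762/0.660 = 0.8744.
θ₂ = arcsin 0.8744 = 60.98° from the normal.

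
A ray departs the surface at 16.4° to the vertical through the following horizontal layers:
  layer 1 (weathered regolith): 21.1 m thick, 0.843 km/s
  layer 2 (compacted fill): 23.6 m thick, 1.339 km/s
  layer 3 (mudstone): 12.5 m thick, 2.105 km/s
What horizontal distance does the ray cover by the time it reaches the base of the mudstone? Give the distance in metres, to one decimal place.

30.5 m

Ray parameter p = sin 16.4° / 0.843 km/s = 3.3492e-01 s/km.
Layer 1: θ = 16.40°; offset = 21.1·tan 16.40° = 6.210 m.
Layer 2: sin θ = p·1.339 = 0.4485 → θ = 26.65°; offset = 23.6·tan 26.65° = 11.841 m.
Layer 3: sin θ = p·2.105 = 0.7050 → θ = 44.83°; offset = 12.5·tan 44.83° = 12.426 m.
Total horizontal offset = 30.478 m.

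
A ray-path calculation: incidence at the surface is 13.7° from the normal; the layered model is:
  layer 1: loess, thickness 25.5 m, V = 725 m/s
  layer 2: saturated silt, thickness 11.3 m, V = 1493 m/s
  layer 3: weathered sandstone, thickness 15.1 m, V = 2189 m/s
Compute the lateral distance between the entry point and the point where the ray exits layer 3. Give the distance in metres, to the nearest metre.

28 m

Apply Snell's law at each interface; in layer i the horizontal offset is hᵢ·tan θᵢ.
Layer 1: θ = 13.70°; offset = 25.5·tan 13.70° = 6.216 m.
Layer 2: sin θ = 1493·sin 13.7°/725 = 0.4877, θ = 29.19°; offset = 11.3·tan 29.19° = 6.313 m.
Layer 3: sin θ = 2189·sin 13.7°/725 = 0.7151, θ = 45.65°; offset = 15.1·tan 45.65° = 15.447 m.
Σ offsets = 27.976 m.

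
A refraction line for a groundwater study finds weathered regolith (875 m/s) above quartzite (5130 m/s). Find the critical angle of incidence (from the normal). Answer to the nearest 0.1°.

9.8°

Critical incidence: sin θ_c = V₁/V₂ = 875/5130 = 0.1706.
θ_c = arcsin 0.1706 = 9.82°.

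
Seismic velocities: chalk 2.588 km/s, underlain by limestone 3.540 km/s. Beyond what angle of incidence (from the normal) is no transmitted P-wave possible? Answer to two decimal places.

46.98°

Critical incidence: sin θ_c = V₁/V₂ = 2.588/3.540 = 0.7311.
θ_c = arcsin 0.7311 = 46.98°.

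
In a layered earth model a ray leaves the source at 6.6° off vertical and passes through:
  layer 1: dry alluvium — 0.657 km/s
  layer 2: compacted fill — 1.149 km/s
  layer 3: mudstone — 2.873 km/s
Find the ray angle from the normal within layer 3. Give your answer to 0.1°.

Ray parameter p = sin 6.6° / 0.657 = 1.7494e-01 s/km.
sin θ_3 = p·V_3 = 1.7494e-01 × 2.873 = 0.5026.
θ_3 = arcsin 0.5026 = 30.17°.

30.2°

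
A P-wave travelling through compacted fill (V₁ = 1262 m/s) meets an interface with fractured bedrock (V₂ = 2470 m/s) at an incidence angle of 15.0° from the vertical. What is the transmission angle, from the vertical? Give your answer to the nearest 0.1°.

30.4°

sin θ₁/V₁ = sin θ₂/V₂ ⇒ sin θ₂ = 2470·sin 15.0°/1262 = 2470·0.2588/1262 = 0.5066.
θ₂ = sin⁻¹(0.5066) = 30.44° (from vertical).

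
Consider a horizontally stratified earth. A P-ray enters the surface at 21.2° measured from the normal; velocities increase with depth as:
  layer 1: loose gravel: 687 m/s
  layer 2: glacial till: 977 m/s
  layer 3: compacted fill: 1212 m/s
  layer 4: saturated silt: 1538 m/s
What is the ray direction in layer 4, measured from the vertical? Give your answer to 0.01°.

54.05°

Snell's law across each interface conserves sin θ / V, so sin θ_4 = V_4·sin θ₁/V₁.
sin θ_4 = 1538 × sin 21.2° / 687 = 0.8096.
θ_4 = 54.05° from the vertical.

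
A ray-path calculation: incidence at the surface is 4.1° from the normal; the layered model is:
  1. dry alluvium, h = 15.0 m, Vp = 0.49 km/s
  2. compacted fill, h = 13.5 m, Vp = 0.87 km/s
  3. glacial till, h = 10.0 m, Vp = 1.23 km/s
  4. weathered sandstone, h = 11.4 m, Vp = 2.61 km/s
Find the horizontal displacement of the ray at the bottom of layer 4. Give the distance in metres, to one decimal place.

Ray parameter p = sin 4.1° / 0.49 km/s = 1.4591e-01 s/km.
Layer 1: θ = 4.10°; offset = 15.0·tan 4.10° = 1.075 m.
Layer 2: sin θ = p·0.87 = 0.1269 → θ = 7.29°; offset = 13.5·tan 7.29° = 1.728 m.
Layer 3: sin θ = p·1.23 = 0.1795 → θ = 10.34°; offset = 10.0·tan 10.34° = 1.824 m.
Layer 4: sin θ = p·2.61 = 0.3808 → θ = 22.39°; offset = 11.4·tan 22.39° = 4.695 m.
Σ offsets = 9.323 m.

9.3 m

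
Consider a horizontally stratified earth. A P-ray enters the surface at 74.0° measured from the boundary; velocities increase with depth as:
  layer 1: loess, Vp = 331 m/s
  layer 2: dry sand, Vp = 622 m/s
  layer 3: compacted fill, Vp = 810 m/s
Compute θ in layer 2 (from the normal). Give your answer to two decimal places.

31.20°

From the normal: θ₁ = 90° − 74.0° = 16.0°.
Snell's law across each interface conserves sin θ / V, so sin θ_2 = V_2·sin θ₁/V₁.
sin θ_2 = 622 × sin 16.0° / 331 = 0.5180.
θ_2 = 31.20° from the vertical.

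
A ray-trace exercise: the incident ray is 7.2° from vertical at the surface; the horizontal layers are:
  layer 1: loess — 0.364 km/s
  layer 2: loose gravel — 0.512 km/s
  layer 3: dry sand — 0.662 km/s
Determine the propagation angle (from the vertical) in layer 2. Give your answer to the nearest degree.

10°

Ray parameter p = sin 7.2° / 0.364 = 3.4432e-01 s/km.
sin θ_2 = p·V_2 = 3.4432e-01 × 0.512 = 0.1763.
θ_2 = 10.15° from the vertical.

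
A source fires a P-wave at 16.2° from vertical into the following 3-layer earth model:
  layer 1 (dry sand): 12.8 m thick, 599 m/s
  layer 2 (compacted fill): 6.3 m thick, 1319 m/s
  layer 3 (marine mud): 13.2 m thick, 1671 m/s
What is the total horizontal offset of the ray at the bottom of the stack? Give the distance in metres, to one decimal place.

Apply Snell's law at each interface; in layer i the horizontal offset is hᵢ·tan θᵢ.
Layer 1: θ = 16.20°; offset = 12.8·tan 16.20° = 3.719 m.
Layer 2: sin θ = 1319·sin 16.2°/599 = 0.6143, θ = 37.90°; offset = 6.3·tan 37.90° = 4.905 m.
Layer 3: sin θ = 1671·sin 16.2°/599 = 0.7783, θ = 51.10°; offset = 13.2·tan 51.10° = 16.361 m.
Σ offsets = 24.985 m.

25.0 m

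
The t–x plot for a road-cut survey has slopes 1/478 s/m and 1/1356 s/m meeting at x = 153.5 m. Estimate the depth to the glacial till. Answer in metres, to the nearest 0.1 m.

53.1 m

h = (x_cross/2)·√((V₂−V₁)/(V₂+V₁)).
(V₂−V₁)/(V₂+V₁) = (1356−478)/(1356+478) = 0.4787; √ = 0.6919.
h = (153.5/2)·0.6919 = 53.10 m.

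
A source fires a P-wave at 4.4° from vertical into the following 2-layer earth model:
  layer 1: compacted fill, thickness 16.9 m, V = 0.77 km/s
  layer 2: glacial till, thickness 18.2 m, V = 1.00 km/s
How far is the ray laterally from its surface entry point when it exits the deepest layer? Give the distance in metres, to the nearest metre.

3 m

Apply Snell's law at each interface; in layer i the horizontal offset is hᵢ·tan θᵢ.
Layer 1: θ = 4.40°; offset = 16.9·tan 4.40° = 1.300 m.
Layer 2: sin θ = 1.00·sin 4.4°/0.77 = 0.0996, θ = 5.72°; offset = 18.2·tan 5.72° = 1.822 m.
Summing the layer offsets gives 3.123 m.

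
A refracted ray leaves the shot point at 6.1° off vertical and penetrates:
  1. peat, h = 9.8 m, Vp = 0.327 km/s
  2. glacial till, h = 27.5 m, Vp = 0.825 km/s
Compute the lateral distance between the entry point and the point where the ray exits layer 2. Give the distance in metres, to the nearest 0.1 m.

8.7 m

Apply Snell's law at each interface; in layer i the horizontal offset is hᵢ·tan θᵢ.
Layer 1: θ = 6.10°; offset = 9.8·tan 6.10° = 1.047 m.
Layer 2: sin θ = 0.825·sin 6.1°/0.327 = 0.2681, θ = 15.55°; offset = 27.5·tan 15.55° = 7.653 m.
Summing the layer offsets gives 8.700 m.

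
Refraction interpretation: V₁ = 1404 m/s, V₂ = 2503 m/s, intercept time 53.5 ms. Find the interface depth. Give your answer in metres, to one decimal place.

θ_c = arcsin(1404/2503) = 34.12°; cos θ_c = 0.8279.
tᵢ = 2h cos θ_c/V₁ ⇒ h = tᵢ·V₁/(2 cos θ_c) = 0.0535·1404/(2·0.8279) = 45.37 m.

45.4 m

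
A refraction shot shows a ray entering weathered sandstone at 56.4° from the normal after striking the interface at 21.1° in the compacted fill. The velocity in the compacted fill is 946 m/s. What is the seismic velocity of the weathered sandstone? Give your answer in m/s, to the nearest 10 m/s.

Snell's law: sin 21.1°/V₁ = sin 56.4°/V₂.
V₂ = V₁·sin 56.4°/sin 21.1° = 946 × 2.3137 = 2188.75 m/s.

2190 m/s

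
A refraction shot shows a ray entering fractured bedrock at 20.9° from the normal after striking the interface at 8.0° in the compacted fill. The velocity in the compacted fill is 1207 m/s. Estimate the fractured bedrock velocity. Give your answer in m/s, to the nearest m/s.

3094 m/s

sin 8.0° = 0.1392; sin 20.9° = 0.3567.
V₂ = V₁·(sin θ₂/sin θ₁) = 1207·(0.3567/0.1392) = 3093.86 m/s.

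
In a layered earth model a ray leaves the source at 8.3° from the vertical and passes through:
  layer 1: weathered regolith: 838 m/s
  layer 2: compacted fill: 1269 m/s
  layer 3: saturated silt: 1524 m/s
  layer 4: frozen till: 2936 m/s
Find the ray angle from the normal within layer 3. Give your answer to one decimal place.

Snell's law across each interface conserves sin θ / V, so sin θ_3 = V_3·sin θ₁/V₁.
sin θ_3 = 1524 × sin 8.3° / 838 = 0.2625.
θ_3 = arcsin 0.2625 = 15.22°.

15.2°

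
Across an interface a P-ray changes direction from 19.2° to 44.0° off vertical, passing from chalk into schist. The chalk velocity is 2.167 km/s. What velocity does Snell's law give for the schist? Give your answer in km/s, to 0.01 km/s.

4.58 km/s

Snell's law: sin 19.2°/V₁ = sin 44.0°/V₂.
V₂ = V₁·sin 44.0°/sin 19.2° = 2.167 × 2.1123 = 4.58 km/s.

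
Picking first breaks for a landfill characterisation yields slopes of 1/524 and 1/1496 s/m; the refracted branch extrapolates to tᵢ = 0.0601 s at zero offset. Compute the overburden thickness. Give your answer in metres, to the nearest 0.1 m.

θ_c = arcsin(524/1496) = 20.50°; cos θ_c = 0.9366.
tᵢ = 2h cos θ_c/V₁ ⇒ h = tᵢ·V₁/(2 cos θ_c) = 0.0601·524/(2·0.9366) = 16.81 m.

16.8 m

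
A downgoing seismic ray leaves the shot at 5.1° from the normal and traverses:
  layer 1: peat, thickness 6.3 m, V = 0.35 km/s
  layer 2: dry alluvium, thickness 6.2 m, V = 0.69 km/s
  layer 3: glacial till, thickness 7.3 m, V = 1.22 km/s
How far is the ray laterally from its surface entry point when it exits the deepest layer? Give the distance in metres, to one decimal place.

p = sin θ₁/V₁ = sin 5.1°/0.35 = 2.5398e-01 s/km is conserved through the stack.
Layer 1: θ = 5.10°; offset = 6.3·tan 5.10° = 0.562 m.
Layer 2: sin θ = p·0.69 = 0.1752 → θ = 10.09°; offset = 6.2·tan 10.09° = 1.104 m.
Layer 3: sin θ = p·1.22 = 0.3099 → θ = 18.05°; offset = 7.3·tan 18.05° = 2.379 m.
Summing the layer offsets gives 4.045 m.

4.0 m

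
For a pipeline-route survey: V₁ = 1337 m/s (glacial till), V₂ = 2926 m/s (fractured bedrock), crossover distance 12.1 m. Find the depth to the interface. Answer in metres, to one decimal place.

x_cross = 2h·√((V₂+V₁)/(V₂−V₁)) → h = x_cross / (2·√((V₂+V₁)/(V₂−V₁))).
√((V₂+V₁)/(V₂−V₁)) = √((2926+1337)/(2926−1337)) = 1.6379.
h = 12.1 / (2·1.6379) = 3.69 m.

3.7 m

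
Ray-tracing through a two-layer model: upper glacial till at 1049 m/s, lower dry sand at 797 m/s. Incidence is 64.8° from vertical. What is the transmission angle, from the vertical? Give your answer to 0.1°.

sin θ₁/V₁ = sin θ₂/V₂ ⇒ sin θ₂ = 797·sin 64.8°/1049 = 797·0.9048/1049 = 0.6875.
θ₂ = sin⁻¹(0.6875) = 43.43° (from vertical).

43.4°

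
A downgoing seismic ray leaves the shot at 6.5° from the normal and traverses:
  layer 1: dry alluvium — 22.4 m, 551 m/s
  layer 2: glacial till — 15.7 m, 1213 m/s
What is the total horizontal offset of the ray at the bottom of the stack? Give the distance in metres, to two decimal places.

6.59 m

Apply Snell's law at each interface; in layer i the horizontal offset is hᵢ·tan θᵢ.
Layer 1: θ = 6.50°; offset = 22.4·tan 6.50° = 2.5522 m.
Layer 2: sin θ = 1213·sin 6.5°/551 = 0.2492, θ = 14.43°; offset = 15.7·tan 14.43° = 4.0401 m.
Total horizontal offset = 6.5922 m.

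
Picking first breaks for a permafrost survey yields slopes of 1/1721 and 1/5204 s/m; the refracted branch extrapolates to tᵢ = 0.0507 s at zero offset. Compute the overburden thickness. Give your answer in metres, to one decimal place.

46.2 m

θ_c = arcsin(1721/5204) = 19.31°; cos θ_c = 0.9437.
tᵢ = 2h cos θ_c/V₁ ⇒ h = tᵢ·V₁/(2 cos θ_c) = 0.0507·1721/(2·0.9437) = 46.23 m.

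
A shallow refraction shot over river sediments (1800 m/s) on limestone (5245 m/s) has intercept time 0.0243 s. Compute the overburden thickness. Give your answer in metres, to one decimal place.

23.3 m

h = tᵢ·V₁·V₂ / (2·√(V₂²−V₁²)).
√(V₂²−V₁²) = √(5245² − 1800²) = 4926.5 m/s.
h = 0.0243 s × 1800 × 5245 / (2 × 4926.5) = 23.28 m.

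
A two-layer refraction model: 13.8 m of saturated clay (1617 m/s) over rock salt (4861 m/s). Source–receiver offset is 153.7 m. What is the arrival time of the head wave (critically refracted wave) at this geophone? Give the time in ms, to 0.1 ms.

t = x/V₂ + 2h·√(V₂²−V₁²)/(V₁V₂).
√(V₂²−V₁²) = √(4861²−1617²) = 4584.2 m/s; delay term = 2·13.8·4584.2/(1617·4861) = 0.01610 s.
t = 153.7/4861 + 0.01610 = 0.04772 s.

47.7 ms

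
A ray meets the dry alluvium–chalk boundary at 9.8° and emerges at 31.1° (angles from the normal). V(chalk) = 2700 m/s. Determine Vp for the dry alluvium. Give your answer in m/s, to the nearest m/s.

sin 9.8° = 0.1702; sin 31.1° = 0.5165.
V₁ = V₂·(sin θ₁/sin θ₂) = 2700·(0.1702/0.5165) = 889.71 m/s.

890 m/s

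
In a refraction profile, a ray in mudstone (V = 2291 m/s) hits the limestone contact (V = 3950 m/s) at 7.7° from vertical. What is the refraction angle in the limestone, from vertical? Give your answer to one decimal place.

sin θ₁/V₁ = sin θ₂/V₂ ⇒ sin θ₂ = 3950·sin 7.7°/2291 = 3950·0.1340/2291 = 0.2310.
θ₂ = arcsin 0.2310 = 13.36° from the normal.

13.4°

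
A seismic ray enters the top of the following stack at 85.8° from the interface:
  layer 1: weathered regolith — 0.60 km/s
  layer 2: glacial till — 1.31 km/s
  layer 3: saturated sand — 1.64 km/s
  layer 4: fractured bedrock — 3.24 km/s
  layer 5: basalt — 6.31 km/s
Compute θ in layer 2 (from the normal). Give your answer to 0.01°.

From the normal: θ₁ = 90° − 85.8° = 4.2°.
Ray parameter p = sin 4.2° / 0.60 = 1.2206e-01 s/km.
sin θ_2 = p·V_2 = 1.2206e-01 × 1.31 = 0.1599.
θ_2 = arcsin 0.1599 = 9.20°.

9.20°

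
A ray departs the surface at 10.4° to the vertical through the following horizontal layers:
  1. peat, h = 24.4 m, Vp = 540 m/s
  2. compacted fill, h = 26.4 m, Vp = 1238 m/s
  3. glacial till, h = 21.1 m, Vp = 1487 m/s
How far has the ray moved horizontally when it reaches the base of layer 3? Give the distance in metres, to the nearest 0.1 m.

28.6 m

Ray parameter p = sin 10.4° / 540 m/s = 3.3429e-04 s/m.
Layer 1: θ = 10.40°; offset = 24.4·tan 10.40° = 4.478 m.
Layer 2: sin θ = p·1238 = 0.4139 → θ = 24.45°; offset = 26.4·tan 24.45° = 12.002 m.
Layer 3: sin θ = p·1487 = 0.4971 → θ = 29.81°; offset = 21.1·tan 29.81° = 12.088 m.
Summing the layer offsets gives 28.568 m.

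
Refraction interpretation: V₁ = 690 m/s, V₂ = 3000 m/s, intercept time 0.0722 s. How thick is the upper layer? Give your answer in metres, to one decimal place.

25.6 m

θ_c = arcsin(690/3000) = 13.30°; cos θ_c = 0.9732.
tᵢ = 2h cos θ_c/V₁ ⇒ h = tᵢ·V₁/(2 cos θ_c) = 0.0722·690/(2·0.9732) = 25.60 m.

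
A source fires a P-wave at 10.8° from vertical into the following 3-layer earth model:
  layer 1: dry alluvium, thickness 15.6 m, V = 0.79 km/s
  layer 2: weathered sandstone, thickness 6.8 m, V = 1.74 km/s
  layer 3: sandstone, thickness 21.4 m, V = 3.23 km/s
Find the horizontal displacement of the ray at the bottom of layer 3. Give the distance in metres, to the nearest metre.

Ray parameter p = sin 10.8° / 0.79 km/s = 2.3719e-01 s/km.
Layer 1: θ = 10.80°; offset = 15.6·tan 10.80° = 2.976 m.
Layer 2: sin θ = p·1.74 = 0.4127 → θ = 24.38°; offset = 6.8·tan 24.38° = 3.081 m.
Layer 3: sin θ = p·3.23 = 0.7661 → θ = 50.01°; offset = 21.4·tan 50.01° = 25.510 m.
Total horizontal offset = 31.567 m.

32 m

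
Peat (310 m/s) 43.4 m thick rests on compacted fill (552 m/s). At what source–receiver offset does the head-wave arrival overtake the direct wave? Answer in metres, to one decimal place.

x_cross = 2h·√((V₂+V₁)/(V₂−V₁)).
(V₂+V₁)/(V₂−V₁) = (552+310)/(552−310) = 3.5620; √ = 1.8873.
x_cross = 2·43.4·1.8873 = 163.82 m.

163.8 m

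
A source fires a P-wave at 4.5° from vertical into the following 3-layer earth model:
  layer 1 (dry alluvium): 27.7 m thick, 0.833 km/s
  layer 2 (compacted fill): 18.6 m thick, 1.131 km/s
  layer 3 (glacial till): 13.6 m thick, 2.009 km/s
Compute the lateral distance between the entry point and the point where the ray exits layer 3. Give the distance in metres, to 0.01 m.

6.79 m

Apply Snell's law at each interface; in layer i the horizontal offset is hᵢ·tan θᵢ.
Layer 1: θ = 4.50°; offset = 27.7·tan 4.50° = 2.1800 m.
Layer 2: sin θ = 1.131·sin 4.5°/0.833 = 0.1065, θ = 6.12°; offset = 18.6·tan 6.12° = 1.9927 m.
Layer 3: sin θ = 2.009·sin 4.5°/0.833 = 0.1892, θ = 10.91°; offset = 13.6·tan 10.91° = 2.6208 m.
Total horizontal offset = 6.7936 m.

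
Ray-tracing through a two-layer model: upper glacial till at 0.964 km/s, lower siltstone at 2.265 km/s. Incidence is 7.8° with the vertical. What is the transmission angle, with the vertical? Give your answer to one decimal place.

Snell's law: sin θ₂ = (V₂/V₁)·sin θ₁ = (2.265/0.964)·sin 7.8° = 0.3189.
θ₂ = arcsin 0.3189 = 18.59° from the normal.

18.6°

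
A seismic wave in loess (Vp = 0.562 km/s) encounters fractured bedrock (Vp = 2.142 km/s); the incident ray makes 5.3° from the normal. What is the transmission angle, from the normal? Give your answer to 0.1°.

Snell's law: sin θ₂ = (V₂/V₁)·sin θ₁ = (2.142/0.562)·sin 5.3° = 0.3521.
θ₂ = sin⁻¹(0.3521) = 20.61° (from vertical).

20.6°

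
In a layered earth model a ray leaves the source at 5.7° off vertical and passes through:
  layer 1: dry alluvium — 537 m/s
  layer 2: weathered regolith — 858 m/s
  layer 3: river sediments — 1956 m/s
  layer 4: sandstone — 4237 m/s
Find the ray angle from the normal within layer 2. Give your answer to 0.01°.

Ray parameter p = sin 5.7° / 537 = 1.8495e-04 s/m.
sin θ_2 = p·V_2 = 1.8495e-04 × 858 = 0.1587.
θ_2 = 9.13° from the vertical.

9.13°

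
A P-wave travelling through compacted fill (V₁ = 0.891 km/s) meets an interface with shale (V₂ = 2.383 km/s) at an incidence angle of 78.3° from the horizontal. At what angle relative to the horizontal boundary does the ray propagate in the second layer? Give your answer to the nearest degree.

Convert to the normal: θ₁ = 90° − 78.3° = 11.7°.
sin θ₁/V₁ = sin θ₂/V₂ ⇒ sin θ₂ = 2.383·sin 11.7°/0.891 = 2.383·0.2028/0.891 = 0.5424.
θ₂ = sin⁻¹(0.5424) = 32.84° (from vertical).
From the interface: 90° − 32.84° = 57.16°.

57°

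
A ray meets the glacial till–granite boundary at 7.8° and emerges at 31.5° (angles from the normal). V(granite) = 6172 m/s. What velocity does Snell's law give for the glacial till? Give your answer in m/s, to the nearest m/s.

1603 m/s

Snell's law: sin 7.8°/V₁ = sin 31.5°/V₂.
V₁ = V₂·sin 7.8°/sin 31.5° = 6172 × 0.2597 = 1603.14 m/s.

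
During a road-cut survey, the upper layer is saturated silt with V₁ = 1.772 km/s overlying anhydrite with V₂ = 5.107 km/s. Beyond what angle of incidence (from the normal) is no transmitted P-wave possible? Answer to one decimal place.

20.3°

Critical incidence: sin θ_c = V₁/V₂ = 1.772/5.107 = 0.3470.
θ_c = arcsin 0.3470 = 20.30°.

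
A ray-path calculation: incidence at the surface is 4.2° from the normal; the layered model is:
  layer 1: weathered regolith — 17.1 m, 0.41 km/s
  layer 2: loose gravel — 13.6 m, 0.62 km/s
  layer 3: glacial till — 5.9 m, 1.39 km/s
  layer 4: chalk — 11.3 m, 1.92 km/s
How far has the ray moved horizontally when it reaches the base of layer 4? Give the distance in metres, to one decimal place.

Apply Snell's law at each interface; in layer i the horizontal offset is hᵢ·tan θᵢ.
Layer 1: θ = 4.20°; offset = 17.1·tan 4.20° = 1.256 m.
Layer 2: sin θ = 0.62·sin 4.2°/0.41 = 0.1108, θ = 6.36°; offset = 13.6·tan 6.36° = 1.516 m.
Layer 3: sin θ = 1.39·sin 4.2°/0.41 = 0.2483, θ = 14.38°; offset = 5.9·tan 14.38° = 1.512 m.
Layer 4: sin θ = 1.92·sin 4.2°/0.41 = 0.3430, θ = 20.06°; offset = 11.3·tan 20.06° = 4.126 m.
Summing the layer offsets gives 8.409 m.

8.4 m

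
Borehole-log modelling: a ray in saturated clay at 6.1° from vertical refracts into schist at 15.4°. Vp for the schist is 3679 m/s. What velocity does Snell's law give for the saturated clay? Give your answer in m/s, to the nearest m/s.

1472 m/s

sin 6.1° = 0.1063; sin 15.4° = 0.2656.
V₁ = V₂·(sin θ₁/sin θ₂) = 3679·(0.1063/0.2656) = 1472.18 m/s.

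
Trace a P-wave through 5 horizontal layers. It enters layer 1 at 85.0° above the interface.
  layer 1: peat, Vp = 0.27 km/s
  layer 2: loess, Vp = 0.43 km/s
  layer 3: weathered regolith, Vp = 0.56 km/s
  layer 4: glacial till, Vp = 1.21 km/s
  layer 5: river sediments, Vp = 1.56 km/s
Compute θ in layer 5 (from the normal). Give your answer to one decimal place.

30.2°

From the normal: θ₁ = 90° − 85.0° = 5.0°.
Ray parameter p = sin 5.0° / 0.27 = 3.2280e-01 s/km.
sin θ_5 = p·V_5 = 3.2280e-01 × 1.56 = 0.5036.
θ_5 = arcsin 0.5036 = 30.24°.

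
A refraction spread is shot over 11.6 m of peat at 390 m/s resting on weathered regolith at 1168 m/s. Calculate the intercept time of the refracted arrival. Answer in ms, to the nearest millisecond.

56 ms

θ_c = arcsin(V₁/V₂) = arcsin(390/1168) = 19.51°; cos θ_c = 0.9426.
tᵢ = 2h·cos θ_c / V₁ = 2·11.6·0.9426 / 390 = 0.05607 s.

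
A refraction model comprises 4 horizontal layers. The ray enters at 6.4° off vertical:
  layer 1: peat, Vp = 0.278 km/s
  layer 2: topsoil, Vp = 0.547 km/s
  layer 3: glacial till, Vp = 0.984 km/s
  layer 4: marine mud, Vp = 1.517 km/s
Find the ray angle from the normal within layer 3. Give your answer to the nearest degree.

Ray parameter p = sin 6.4° / 0.278 = 4.0097e-01 s/km.
sin θ_3 = p·V_3 = 4.0097e-01 × 0.984 = 0.3946.
θ_3 = 23.24° from the vertical.

23°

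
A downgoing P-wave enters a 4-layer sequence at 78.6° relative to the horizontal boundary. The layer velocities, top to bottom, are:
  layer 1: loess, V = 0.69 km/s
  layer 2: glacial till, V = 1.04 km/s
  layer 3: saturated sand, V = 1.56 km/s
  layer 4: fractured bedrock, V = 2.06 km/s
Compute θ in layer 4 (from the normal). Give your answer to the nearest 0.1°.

From the normal: θ₁ = 90° − 78.6° = 11.4°.
Snell's law across each interface conserves sin θ / V, so sin θ_4 = V_4·sin θ₁/V₁.
sin θ_4 = 2.06 × sin 11.4° / 0.69 = 0.5901.
θ_4 = arcsin 0.5901 = 36.16°.

36.2°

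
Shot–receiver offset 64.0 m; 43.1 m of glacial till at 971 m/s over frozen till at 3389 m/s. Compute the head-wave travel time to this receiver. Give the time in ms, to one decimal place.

103.9 ms

θ_c = arcsin(V₁/V₂) = arcsin(971/3389) = 16.65°, cos θ_c = 0.9581.
Intercept time tᵢ = 2h cos θ_c / V₁ = 2·43.1·0.9581/971 = 0.08505 s.
t = x/V₂ + tᵢ = 64.0/3389 + 0.08505 = 0.10394 s.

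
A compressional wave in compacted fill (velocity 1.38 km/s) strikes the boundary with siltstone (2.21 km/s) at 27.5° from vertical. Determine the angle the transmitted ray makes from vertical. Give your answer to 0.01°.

Snell's law: sin θ₂ = (V₂/V₁)·sin θ₁ = (2.21/1.38)·sin 27.5° = 0.7395.
θ₂ = sin⁻¹(0.7395) = 47.69° (from vertical).

47.69°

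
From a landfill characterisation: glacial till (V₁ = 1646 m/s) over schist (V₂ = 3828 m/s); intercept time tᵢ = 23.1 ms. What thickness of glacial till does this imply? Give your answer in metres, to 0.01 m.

21.06 m

h = tᵢ·V₁·V₂ / (2·√(V₂²−V₁²)).
√(V₂²−V₁²) = √(3828² − 1646²) = 3456.0 m/s.
h = 0.0231 s × 1646 × 3828 / (2 × 3456.0) = 21.06 m.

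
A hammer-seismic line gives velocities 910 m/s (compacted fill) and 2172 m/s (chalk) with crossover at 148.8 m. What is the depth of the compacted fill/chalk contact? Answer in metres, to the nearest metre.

h = (x_cross/2)·√((V₂−V₁)/(V₂+V₁)).
(V₂−V₁)/(V₂+V₁) = (2172−910)/(2172+910) = 0.4095; √ = 0.6399.
h = (148.8/2)·0.6399 = 47.61 m.

48 m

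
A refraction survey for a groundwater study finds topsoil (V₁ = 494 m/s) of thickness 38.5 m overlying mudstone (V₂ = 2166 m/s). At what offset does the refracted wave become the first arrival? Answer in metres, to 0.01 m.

θ_c = arcsin(494/2166) = 13.18°, so cos θ_c = 0.9736 and tᵢ = 2h cos θ_c/V₁ = 0.1518 s.
At crossover x/V₁ = x/V₂ + tᵢ ⇒ x = tᵢ/(1/V₁ − 1/V₂) = 0.15176/(2.0243e-03 − 4.6168e-04) = 97.12 m.

97.12 m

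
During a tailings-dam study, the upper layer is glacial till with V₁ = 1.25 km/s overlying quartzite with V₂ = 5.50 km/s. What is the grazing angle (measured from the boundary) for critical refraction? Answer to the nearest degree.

At critical incidence the refracted ray runs along the interface (θ₂ = 90°), so sin θ_c = V₁/V₂.
θ_c = arcsin(1.25/5.50) = arcsin 0.2273 = 13.14°.
Measured from the interface: 90° − 13.14° = 76.86°.

77°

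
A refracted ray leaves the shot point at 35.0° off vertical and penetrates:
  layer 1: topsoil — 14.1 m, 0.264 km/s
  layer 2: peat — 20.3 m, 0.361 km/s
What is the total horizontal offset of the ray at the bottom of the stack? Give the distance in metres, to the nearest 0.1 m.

35.5 m

Ray parameter p = sin 35.0° / 0.264 km/s = 2.1726e+00 s/km.
Layer 1: θ = 35.00°; offset = 14.1·tan 35.00° = 9.873 m.
Layer 2: sin θ = p·0.361 = 0.7843 → θ = 51.66°; offset = 20.3·tan 51.66° = 25.666 m.
Total horizontal offset = 35.539 m.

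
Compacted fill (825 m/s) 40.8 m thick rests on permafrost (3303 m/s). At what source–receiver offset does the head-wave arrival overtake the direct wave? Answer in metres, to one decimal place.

105.3 m

x_cross = 2h·√((V₂+V₁)/(V₂−V₁)).
(V₂+V₁)/(V₂−V₁) = (3303+825)/(3303−825) = 1.6659; √ = 1.2907.
x_cross = 2·40.8·1.2907 = 105.32 m.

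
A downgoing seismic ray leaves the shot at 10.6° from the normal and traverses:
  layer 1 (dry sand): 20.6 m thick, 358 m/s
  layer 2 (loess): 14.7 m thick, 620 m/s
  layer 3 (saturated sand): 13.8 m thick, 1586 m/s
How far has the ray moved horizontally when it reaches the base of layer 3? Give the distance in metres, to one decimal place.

28.2 m

Apply Snell's law at each interface; in layer i the horizontal offset is hᵢ·tan θᵢ.
Layer 1: θ = 10.60°; offset = 20.6·tan 10.60° = 3.855 m.
Layer 2: sin θ = 620·sin 10.6°/358 = 0.3186, θ = 18.58°; offset = 14.7·tan 18.58° = 4.940 m.
Layer 3: sin θ = 1586·sin 10.6°/358 = 0.8149, θ = 54.58°; offset = 13.8·tan 54.58° = 19.405 m.
Total horizontal offset = 28.200 m.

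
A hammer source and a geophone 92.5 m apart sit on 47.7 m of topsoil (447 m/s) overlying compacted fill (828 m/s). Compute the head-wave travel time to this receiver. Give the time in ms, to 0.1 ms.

291.4 ms

θ_c = arcsin(V₁/V₂) = arcsin(447/828) = 32.67°, cos θ_c = 0.8418.
Intercept time tᵢ = 2h cos θ_c / V₁ = 2·47.7·0.8418/447 = 0.17965 s.
t = x/V₂ + tᵢ = 92.5/828 + 0.17965 = 0.29137 s.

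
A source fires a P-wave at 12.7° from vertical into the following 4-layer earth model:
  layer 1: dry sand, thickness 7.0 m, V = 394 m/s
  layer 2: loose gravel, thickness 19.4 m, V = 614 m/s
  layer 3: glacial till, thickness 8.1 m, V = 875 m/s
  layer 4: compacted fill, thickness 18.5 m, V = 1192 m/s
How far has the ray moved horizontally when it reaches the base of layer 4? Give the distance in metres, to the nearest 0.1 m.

Ray parameter p = sin 12.7° / 394 m/s = 5.5799e-04 s/m.
Layer 1: θ = 12.70°; offset = 7.0·tan 12.70° = 1.578 m.
Layer 2: sin θ = p·614 = 0.3426 → θ = 20.04°; offset = 19.4·tan 20.04° = 7.075 m.
Layer 3: sin θ = p·875 = 0.4882 → θ = 29.22°; offset = 8.1·tan 29.22° = 4.532 m.
Layer 4: sin θ = p·1192 = 0.6651 → θ = 41.69°; offset = 18.5·tan 41.69° = 16.478 m.
Summing the layer offsets gives 29.662 m.

29.7 m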